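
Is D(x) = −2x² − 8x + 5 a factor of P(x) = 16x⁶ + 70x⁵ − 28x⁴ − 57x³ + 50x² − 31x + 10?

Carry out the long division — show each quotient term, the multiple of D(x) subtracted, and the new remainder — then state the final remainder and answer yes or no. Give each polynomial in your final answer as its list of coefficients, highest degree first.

Step 1: lead(16x⁶ + 70x⁵ − 28x⁴ − 57x³ + 50x² − 31x + 10) ÷ lead(D) = 16x⁶ ÷ −2x² = −8x⁴. Subtract (−8x⁴)·D = 16x⁶ + 64x⁵ − 40x⁴. Remainder: 6x⁵ + 12x⁴ − 57x³ + 50x² − 31x + 10.
Step 2: lead(6x⁵ + 12x⁴ − 57x³ + 50x² − 31x + 10) ÷ lead(D) = 6x⁵ ÷ −2x² = −3x³. Subtract (−3x³)·D = 6x⁵ + 24x⁴ − 15x³. Remainder: −12x⁴ − 42x³ + 50x² − 31x + 10.
Step 3: lead(−12x⁴ − 42x³ + 50x² − 31x + 10) ÷ lead(D) = −12x⁴ ÷ −2x² = 6x². Subtract (6x²)·D = −12x⁴ − 48x³ + 30x². Remainder: 6x³ + 20x² − 31x + 10.
Step 4: lead(6x³ + 20x² − 31x + 10) ÷ lead(D) = 6x³ ÷ −2x² = −3x. Subtract (−3x)·D = 6x³ + 24x² − 15x. Remainder: −4x² − 16x + 10.
Step 5: lead(−4x² − 16x + 10) ÷ lead(D) = −4x² ÷ −2x² = 2. Subtract (2)·D = −4x² − 16x + 10. Remainder: 0.

R = [0], so D(x) is a factor of P(x). yes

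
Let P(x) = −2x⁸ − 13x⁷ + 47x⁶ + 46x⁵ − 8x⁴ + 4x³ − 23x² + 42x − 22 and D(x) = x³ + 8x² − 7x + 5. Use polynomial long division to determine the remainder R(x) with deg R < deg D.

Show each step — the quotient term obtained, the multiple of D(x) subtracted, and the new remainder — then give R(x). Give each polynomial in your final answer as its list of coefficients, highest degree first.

R = [8]

Step 1: lead(−2x⁸ − 13x⁷ + 47x⁶ + 46x⁵ − 8x⁴ + 4x³ − 23x² + 42x − 22) ÷ lead(D) = −2x⁸ ÷ x³ = −2x⁵. Subtract (−2x⁵)·D = −2x⁸ − 16x⁷ + 14x⁶ − 10x⁵. Remainder: 3x⁷ + 33x⁶ + 56x⁵ − 8x⁴ + 4x³ − 23x² + 42x − 22.
Step 2: lead(3x⁷ + 33x⁶ + 56x⁵ − 8x⁴ + 4x³ − 23x² + 42x − 22) ÷ lead(D) = 3x⁷ ÷ x³ = 3x⁴. Subtract (3x⁴)·D = 3x⁷ + 24x⁶ − 21x⁵ + 15x⁴. Remainder: 9x⁶ + 77x⁵ − 23x⁴ + 4x³ − 23x² + 42x − 22.
Step 3: lead(9x⁶ + 77x⁵ − 23x⁴ + 4x³ − 23x² + 42x − 22) ÷ lead(D) = 9x⁶ ÷ x³ = 9x³. Subtract (9x³)·D = 9x⁶ + 72x⁵ − 63x⁴ + 45x³. Remainder: 5x⁵ + 40x⁴ − 41x³ − 23x² + 42x − 22.
Step 4: lead(5x⁵ + 40x⁴ − 41x³ − 23x² + 42x − 22) ÷ lead(D) = 5x⁵ ÷ x³ = 5x². Subtract (5x²)·D = 5x⁵ + 40x⁴ − 35x³ + 25x². Remainder: −6x³ − 48x² + 42x − 22.
Step 5: lead(−6x³ − 48x² + 42x − 22) ÷ lead(D) = −6x³ ÷ x³ = −6. Subtract (−6)·D = −6x³ − 48x² + 42x − 30. Remainder: 8.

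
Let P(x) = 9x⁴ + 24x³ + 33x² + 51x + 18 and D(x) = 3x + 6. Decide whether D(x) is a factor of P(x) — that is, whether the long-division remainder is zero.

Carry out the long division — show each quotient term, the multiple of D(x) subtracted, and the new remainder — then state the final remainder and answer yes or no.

Step 1: lead(9x⁴ + 24x³ + 33x² + 51x + 18) ÷ lead(D) = 9x⁴ ÷ 3x = 3x³. Subtract (3x³)·D = 9x⁴ + 18x³. Remainder: 6x³ + 33x² + 51x + 18.
Step 2: lead(6x³ + 33x² + 51x + 18) ÷ lead(D) = 6x³ ÷ 3x = 2x². Subtract (2x²)·D = 6x³ + 12x². Remainder: 21x² + 51x + 18.
Step 3: lead(21x² + 51x + 18) ÷ lead(D) = 21x² ÷ 3x = 7x. Subtract (7x)·D = 21x² + 42x. Remainder: 9x + 18.
Step 4: lead(9x + 18) ÷ lead(D) = 9x ÷ 3x = 3. Subtract (3)·D = 9x + 18. Remainder: 0.

R(x) = 0, so D(x) is a factor of P(x). yes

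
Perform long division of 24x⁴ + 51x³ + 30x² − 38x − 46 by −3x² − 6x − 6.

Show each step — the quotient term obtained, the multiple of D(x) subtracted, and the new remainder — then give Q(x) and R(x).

Q(x) = −8x² − x + 8; R(x) = 4x + 2

Step 1: lead(24x⁴ + 51x³ + 30x² − 38x − 46) ÷ lead(D) = 24x⁴ ÷ −3x² = −8x². Subtract (−8x²)·D = 24x⁴ + 48x³ + 48x². Remainder: 3x³ − 18x² − 38x − 46.
Step 2: lead(3x³ − 18x² − 38x − 46) ÷ lead(D) = 3x³ ÷ −3x² = −x. Subtract (−x)·D = 3x³ + 6x² + 6x. Remainder: −24x² − 44x − 46.
Step 3: lead(−24x² − 44x − 46) ÷ lead(D) = −24x² ÷ −3x² = 8. Subtract (8)·D = −24x² − 48x − 48. Remainder: 4x + 2.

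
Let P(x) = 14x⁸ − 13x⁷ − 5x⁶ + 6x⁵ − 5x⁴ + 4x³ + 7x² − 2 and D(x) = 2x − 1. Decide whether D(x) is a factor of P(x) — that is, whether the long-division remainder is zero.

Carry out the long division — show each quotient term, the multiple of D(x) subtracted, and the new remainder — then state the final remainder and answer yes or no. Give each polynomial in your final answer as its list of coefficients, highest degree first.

Step 1: lead(14x⁸ − 13x⁷ − 5x⁶ + 6x⁵ − 5x⁴ + 4x³ + 7x² − 2) ÷ lead(D) = 14x⁸ ÷ 2x = 7x⁷. Subtract (7x⁷)·D = 14x⁸ − 7x⁷. Remainder: −6x⁷ − 5x⁶ + 6x⁵ − 5x⁴ + 4x³ + 7x² − 2.
Step 2: lead(−6x⁷ − 5x⁶ + 6x⁵ − 5x⁴ + 4x³ + 7x² − 2) ÷ lead(D) = −6x⁷ ÷ 2x = −3x⁶. Subtract (−3x⁶)·D = −6x⁷ + 3x⁶. Remainder: −8x⁶ + 6x⁵ − 5x⁴ + 4x³ + 7x² − 2.
Step 3: lead(−8x⁶ + 6x⁵ − 5x⁴ + 4x³ + 7x² − 2) ÷ lead(D) = −8x⁶ ÷ 2x = −4x⁵. Subtract (−4x⁵)·D = −8x⁶ + 4x⁵. Remainder: 2x⁵ − 5x⁴ + 4x³ + 7x² − 2.
Step 4: lead(2x⁵ − 5x⁴ + 4x³ + 7x² − 2) ÷ lead(D) = 2x⁵ ÷ 2x = x⁴. Subtract (x⁴)·D = 2x⁵ − x⁴. Remainder: −4x⁴ + 4x³ + 7x² − 2.
Step 5: lead(−4x⁴ + 4x³ + 7x² − 2) ÷ lead(D) = −4x⁴ ÷ 2x = −2x³. Subtract (−2x³)·D = −4x⁴ + 2x³. Remainder: 2x³ + 7x² − 2.
Step 6: lead(2x³ + 7x² − 2) ÷ lead(D) = 2x³ ÷ 2x = x². Subtract (x²)·D = 2x³ − x². Remainder: 8x² − 2.
Step 7: lead(8x² − 2) ÷ lead(D) = 8x² ÷ 2x = 4x. Subtract (4x)·D = 8x² − 4x. Remainder: 4x − 2.
Step 8: lead(4x − 2) ÷ lead(D) = 4x ÷ 2x = 2. Subtract (2)·D = 4x − 2. Remainder: 0.

R = [0], so D(x) is a factor of P(x). yes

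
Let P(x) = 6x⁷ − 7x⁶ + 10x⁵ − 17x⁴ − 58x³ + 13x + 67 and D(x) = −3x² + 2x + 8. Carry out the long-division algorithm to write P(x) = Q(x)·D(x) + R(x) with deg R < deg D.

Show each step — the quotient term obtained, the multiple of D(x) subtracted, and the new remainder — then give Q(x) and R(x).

Step 1: lead(6x⁷ − 7x⁶ + 10x⁵ − 17x⁴ − 58x³ + 13x + 67) ÷ lead(D) = 6x⁷ ÷ −3x² = −2x⁵. Subtract (−2x⁵)·D = 6x⁷ − 4x⁶ − 16x⁵. Remainder: −3x⁶ + 26x⁵ − 17x⁴ − 58x³ + 13x + 67.
Step 2: lead(−3x⁶ + 26x⁵ − 17x⁴ − 58x³ + 13x + 67) ÷ lead(D) = −3x⁶ ÷ −3x² = x⁴. Subtract (x⁴)·D = −3x⁶ + 2x⁵ + 8x⁴. Remainder: 24x⁵ − 25x⁴ − 58x³ + 13x + 67.
Step 3: lead(24x⁵ − 25x⁴ − 58x³ + 13x + 67) ÷ lead(D) = 24x⁵ ÷ −3x² = −8x³. Subtract (−8x³)·D = 24x⁵ − 16x⁴ − 64x³. Remainder: −9x⁴ + 6x³ + 13x + 67.
Step 4: lead(−9x⁴ + 6x³ + 13x + 67) ÷ lead(D) = −9x⁴ ÷ −3x² = 3x². Subtract (3x²)·D = −9x⁴ + 6x³ + 24x². Remainder: −24x² + 13x + 67.
Step 5: lead(−24x² + 13x + 67) ÷ lead(D) = −24x² ÷ −3x² = 8. Subtract (8)·D = −24x² + 16x + 64. Remainder: −3x + 3.

Q(x) = −2x⁵ + x⁴ − 8x³ + 3x² + 8; R(x) = −3x + 3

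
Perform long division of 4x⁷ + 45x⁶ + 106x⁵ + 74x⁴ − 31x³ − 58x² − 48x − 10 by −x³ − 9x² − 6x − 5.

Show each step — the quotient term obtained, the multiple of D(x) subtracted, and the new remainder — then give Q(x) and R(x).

Step 1: lead(4x⁷ + 45x⁶ + 106x⁵ + 74x⁴ − 31x³ − 58x² − 48x − 10) ÷ lead(D) = 4x⁷ ÷ −x³ = −4x⁴. Subtract (−4x⁴)·D = 4x⁷ + 36x⁶ + 24x⁵ + 20x⁴. Remainder: 9x⁶ + 82x⁵ + 54x⁴ − 31x³ − 58x² − 48x − 10.
Step 2: lead(9x⁶ + 82x⁵ + 54x⁴ − 31x³ − 58x² − 48x − 10) ÷ lead(D) = 9x⁶ ÷ −x³ = −9x³. Subtract (−9x³)·D = 9x⁶ + 81x⁵ + 54x⁴ + 45x³. Remainder: x⁵ − 76x³ − 58x² − 48x − 10.
Step 3: lead(x⁵ − 76x³ − 58x² − 48x − 10) ÷ lead(D) = x⁵ ÷ −x³ = −x². Subtract (−x²)·D = x⁵ + 9x⁴ + 6x³ + 5x². Remainder: −9x⁴ − 82x³ − 63x² − 48x − 10.
Step 4: lead(−9x⁴ − 82x³ − 63x² − 48x − 10) ÷ lead(D) = −9x⁴ ÷ −x³ = 9x. Subtract (9x)·D = −9x⁴ − 81x³ − 54x² − 45x. Remainder: −x³ − 9x² − 3x − 10.
Step 5: lead(−x³ − 9x² − 3x − 10) ÷ lead(D) = −x³ ÷ −x³ = 1. Subtract (1)·D = −x³ − 9x² − 6x − 5. Remainder: 3x − 5.

Q(x) = −4x⁴ − 9x³ − x² + 9x + 1; R(x) = 3x − 5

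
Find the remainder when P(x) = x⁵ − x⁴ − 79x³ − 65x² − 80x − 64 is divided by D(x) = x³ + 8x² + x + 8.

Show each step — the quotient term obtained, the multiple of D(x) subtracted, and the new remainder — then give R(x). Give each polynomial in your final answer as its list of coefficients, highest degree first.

Step 1: lead(x⁵ − x⁴ − 79x³ − 65x² − 80x − 64) ÷ lead(D) = x⁵ ÷ x³ = x². Subtract (x²)·D = x⁵ + 8x⁴ + x³ + 8x². Remainder: −9x⁴ − 80x³ − 73x² − 80x − 64.
Step 2: lead(−9x⁴ − 80x³ − 73x² − 80x − 64) ÷ lead(D) = −9x⁴ ÷ x³ = −9x. Subtract (−9x)·D = −9x⁴ − 72x³ − 9x² − 72x. Remainder: −8x³ − 64x² − 8x − 64.
Step 3: lead(−8x³ − 64x² − 8x − 64) ÷ lead(D) = −8x³ ÷ x³ = −8. Subtract (−8)·D = −8x³ − 64x² − 8x − 64. Remainder: 0.

R = [0]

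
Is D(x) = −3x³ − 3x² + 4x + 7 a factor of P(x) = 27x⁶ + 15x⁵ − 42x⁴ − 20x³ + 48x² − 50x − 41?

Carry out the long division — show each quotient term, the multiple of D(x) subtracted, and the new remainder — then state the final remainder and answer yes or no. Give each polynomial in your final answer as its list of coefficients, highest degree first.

Step 1: lead(27x⁶ + 15x⁵ − 42x⁴ − 20x³ + 48x² − 50x − 41) ÷ lead(D) = 27x⁶ ÷ −3x³ = −9x³. Subtract (−9x³)·D = 27x⁶ + 27x⁵ − 36x⁴ − 63x³. Remainder: −12x⁵ − 6x⁴ + 43x³ + 48x² − 50x − 41.
Step 2: lead(−12x⁵ − 6x⁴ + 43x³ + 48x² − 50x − 41) ÷ lead(D) = −12x⁵ ÷ −3x³ = 4x². Subtract (4x²)·D = −12x⁵ − 12x⁴ + 16x³ + 28x². Remainder: 6x⁴ + 27x³ + 20x² − 50x − 41.
Step 3: lead(6x⁴ + 27x³ + 20x² − 50x − 41) ÷ lead(D) = 6x⁴ ÷ −3x³ = −2x. Subtract (−2x)·D = 6x⁴ + 6x³ − 8x² − 14x. Remainder: 21x³ + 28x² − 36x − 41.
Step 4: lead(21x³ + 28x² − 36x − 41) ÷ lead(D) = 21x³ ÷ −3x³ = −7. Subtract (−7)·D = 21x³ + 21x² − 28x − 49. Remainder: 7x² − 8x + 8.

R = [7, -8, 8], so D(x) is not a factor of P(x). no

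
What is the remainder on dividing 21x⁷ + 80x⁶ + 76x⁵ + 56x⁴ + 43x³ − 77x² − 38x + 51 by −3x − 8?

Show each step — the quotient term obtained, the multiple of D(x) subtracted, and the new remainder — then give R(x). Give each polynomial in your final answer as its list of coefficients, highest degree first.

Step 1: lead(21x⁷ + 80x⁶ + 76x⁵ + 56x⁴ + 43x³ − 77x² − 38x + 51) ÷ lead(D) = 21x⁷ ÷ −3x = −7x⁶. Subtract (−7x⁶)·D = 21x⁷ + 56x⁶. Remainder: 24x⁶ + 76x⁵ + 56x⁴ + 43x³ − 77x² − 38x + 51.
Step 2: lead(24x⁶ + 76x⁵ + 56x⁴ + 43x³ − 77x² − 38x + 51) ÷ lead(D) = 24x⁶ ÷ −3x = −8x⁵. Subtract (−8x⁵)·D = 24x⁶ + 64x⁵. Remainder: 12x⁵ + 56x⁴ + 43x³ − 77x² − 38x + 51.
Step 3: lead(12x⁵ + 56x⁴ + 43x³ − 77x² − 38x + 51) ÷ lead(D) = 12x⁵ ÷ −3x = −4x⁴. Subtract (−4x⁴)·D = 12x⁵ + 32x⁴. Remainder: 24x⁴ + 43x³ − 77x² − 38x + 51.
Step 4: lead(24x⁴ + 43x³ − 77x² − 38x + 51) ÷ lead(D) = 24x⁴ ÷ −3x = −8x³. Subtract (−8x³)·D = 24x⁴ + 64x³. Remainder: −21x³ − 77x² − 38x + 51.
Step 5: lead(−21x³ − 77x² − 38x + 51) ÷ lead(D) = −21x³ ÷ −3x = 7x². Subtract (7x²)·D = −21x³ − 56x². Remainder: −21x² − 38x + 51.
Step 6: lead(−21x² − 38x + 51) ÷ lead(D) = −21x² ÷ −3x = 7x. Subtract (7x)·D = −21x² − 56x. Remainder: 18x + 51.
Step 7: lead(18x + 51) ÷ lead(D) = 18x ÷ −3x = −6. Subtract (−6)·D = 18x + 48. Remainder: 3.

R = [3]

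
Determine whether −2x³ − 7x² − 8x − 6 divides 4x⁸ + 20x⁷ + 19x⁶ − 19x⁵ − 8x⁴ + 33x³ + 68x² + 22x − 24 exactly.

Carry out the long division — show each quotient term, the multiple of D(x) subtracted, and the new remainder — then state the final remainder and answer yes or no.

R(x) = 0, so D(x) is a factor of P(x). yes

Step 1: lead(4x⁸ + 20x⁷ + 19x⁶ − 19x⁵ − 8x⁴ + 33x³ + 68x² + 22x − 24) ÷ lead(D) = 4x⁸ ÷ −2x³ = −2x⁵. Subtract (−2x⁵)·D = 4x⁸ + 14x⁷ + 16x⁶ + 12x⁵. Remainder: 6x⁷ + 3x⁶ − 31x⁵ − 8x⁴ + 33x³ + 68x² + 22x − 24.
Step 2: lead(6x⁷ + 3x⁶ − 31x⁵ − 8x⁴ + 33x³ + 68x² + 22x − 24) ÷ lead(D) = 6x⁷ ÷ −2x³ = −3x⁴. Subtract (−3x⁴)·D = 6x⁷ + 21x⁶ + 24x⁵ + 18x⁴. Remainder: −18x⁶ − 55x⁵ − 26x⁴ + 33x³ + 68x² + 22x − 24.
Step 3: lead(−18x⁶ − 55x⁵ − 26x⁴ + 33x³ + 68x² + 22x − 24) ÷ lead(D) = −18x⁶ ÷ −2x³ = 9x³. Subtract (9x³)·D = −18x⁶ − 63x⁵ − 72x⁴ − 54x³. Remainder: 8x⁵ + 46x⁴ + 87x³ + 68x² + 22x − 24.
Step 4: lead(8x⁵ + 46x⁴ + 87x³ + 68x² + 22x − 24) ÷ lead(D) = 8x⁵ ÷ −2x³ = −4x². Subtract (−4x²)·D = 8x⁵ + 28x⁴ + 32x³ + 24x². Remainder: 18x⁴ + 55x³ + 44x² + 22x − 24.
Step 5: lead(18x⁴ + 55x³ + 44x² + 22x − 24) ÷ lead(D) = 18x⁴ ÷ −2x³ = −9x. Subtract (−9x)·D = 18x⁴ + 63x³ + 72x² + 54x. Remainder: −8x³ − 28x² − 32x − 24.
Step 6: lead(−8x³ − 28x² − 32x − 24) ÷ lead(D) = −8x³ ÷ −2x³ = 4. Subtract (4)·D = −8x³ − 28x² − 32x − 24. Remainder: 0.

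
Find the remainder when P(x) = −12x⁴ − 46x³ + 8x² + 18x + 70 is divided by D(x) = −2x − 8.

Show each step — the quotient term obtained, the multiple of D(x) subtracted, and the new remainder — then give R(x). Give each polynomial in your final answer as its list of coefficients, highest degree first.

Step 1: lead(−12x⁴ − 46x³ + 8x² + 18x + 70) ÷ lead(D) = −12x⁴ ÷ −2x = 6x³. Subtract (6x³)·D = −12x⁴ − 48x³. Remainder: 2x³ + 8x² + 18x + 70.
Step 2: lead(2x³ + 8x² + 18x + 70) ÷ lead(D) = 2x³ ÷ −2x = −x². Subtract (−x²)·D = 2x³ + 8x². Remainder: 18x + 70.
Step 3: lead(18x + 70) ÷ lead(D) = 18x ÷ −2x = −9. Subtract (−9)·D = 18x + 72. Remainder: −2.

R = [-2]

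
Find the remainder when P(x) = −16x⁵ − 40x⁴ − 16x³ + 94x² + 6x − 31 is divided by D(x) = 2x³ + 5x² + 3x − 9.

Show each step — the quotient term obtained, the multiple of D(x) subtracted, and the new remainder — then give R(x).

Step 1: lead(−16x⁵ − 40x⁴ − 16x³ + 94x² + 6x − 31) ÷ lead(D) = −16x⁵ ÷ 2x³ = −8x². Subtract (−8x²)·D = −16x⁵ − 40x⁴ − 24x³ + 72x². Remainder: 8x³ + 22x² + 6x − 31.
Step 2: lead(8x³ + 22x² + 6x − 31) ÷ lead(D) = 8x³ ÷ 2x³ = 4. Subtract (4)·D = 8x³ + 20x² + 12x − 36. Remainder: 2x² − 6x + 5.

R(x) = 2x² − 6x + 5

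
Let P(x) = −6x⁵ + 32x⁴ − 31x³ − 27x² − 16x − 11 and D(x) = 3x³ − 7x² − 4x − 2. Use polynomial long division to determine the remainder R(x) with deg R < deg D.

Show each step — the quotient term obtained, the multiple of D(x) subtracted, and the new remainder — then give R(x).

Step 1: lead(−6x⁵ + 32x⁴ − 31x³ − 27x² − 16x − 11) ÷ lead(D) = −6x⁵ ÷ 3x³ = −2x². Subtract (−2x²)·D = −6x⁵ + 14x⁴ + 8x³ + 4x². Remainder: 18x⁴ − 39x³ − 31x² − 16x − 11.
Step 2: lead(18x⁴ − 39x³ − 31x² − 16x − 11) ÷ lead(D) = 18x⁴ ÷ 3x³ = 6x. Subtract (6x)·D = 18x⁴ − 42x³ − 24x² − 12x. Remainder: 3x³ − 7x² − 4x − 11.
Step 3: lead(3x³ − 7x² − 4x − 11) ÷ lead(D) = 3x³ ÷ 3x³ = 1. Subtract (1)·D = 3x³ − 7x² − 4x − 2. Remainder: −9.

R(x) = −9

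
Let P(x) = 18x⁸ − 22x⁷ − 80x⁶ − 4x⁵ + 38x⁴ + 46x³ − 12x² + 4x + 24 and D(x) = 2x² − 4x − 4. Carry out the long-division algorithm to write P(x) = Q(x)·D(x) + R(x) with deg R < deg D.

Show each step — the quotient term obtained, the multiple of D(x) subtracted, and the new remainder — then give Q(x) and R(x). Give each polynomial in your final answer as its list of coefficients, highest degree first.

Step 1: lead(18x⁸ − 22x⁷ − 80x⁶ − 4x⁵ + 38x⁴ + 46x³ − 12x² + 4x + 24) ÷ lead(D) = 18x⁸ ÷ 2x² = 9x⁶. Subtract (9x⁶)·D = 18x⁸ − 36x⁷ − 36x⁶. Remainder: 14x⁷ − 44x⁶ − 4x⁵ + 38x⁴ + 46x³ − 12x² + 4x + 24.
Step 2: lead(14x⁷ − 44x⁶ − 4x⁵ + 38x⁴ + 46x³ − 12x² + 4x + 24) ÷ lead(D) = 14x⁷ ÷ 2x² = 7x⁵. Subtract (7x⁵)·D = 14x⁷ − 28x⁶ − 28x⁵. Remainder: −16x⁶ + 24x⁵ + 38x⁴ + 46x³ − 12x² + 4x + 24.
Step 3: lead(−16x⁶ + 24x⁵ + 38x⁴ + 46x³ − 12x² + 4x + 24) ÷ lead(D) = −16x⁶ ÷ 2x² = −8x⁴. Subtract (−8x⁴)·D = −16x⁶ + 32x⁵ + 32x⁴. Remainder: −8x⁵ + 6x⁴ + 46x³ − 12x² + 4x + 24.
Step 4: lead(−8x⁵ + 6x⁴ + 46x³ − 12x² + 4x + 24) ÷ lead(D) = −8x⁵ ÷ 2x² = −4x³. Subtract (−4x³)·D = −8x⁵ + 16x⁴ + 16x³. Remainder: −10x⁴ + 30x³ − 12x² + 4x + 24.
Step 5: lead(−10x⁴ + 30x³ − 12x² + 4x + 24) ÷ lead(D) = −10x⁴ ÷ 2x² = −5x². Subtract (−5x²)·D = −10x⁴ + 20x³ + 20x². Remainder: 10x³ − 32x² + 4x + 24.
Step 6: lead(10x³ − 32x² + 4x + 24) ÷ lead(D) = 10x³ ÷ 2x² = 5x. Subtract (5x)·D = 10x³ − 20x² − 20x. Remainder: −12x² + 24x + 24.
Step 7: lead(−12x² + 24x + 24) ÷ lead(D) = −12x² ÷ 2x² = −6. Subtract (−6)·D = −12x² + 24x + 24. Remainder: 0.

Q = [9, 7, -8, -4, -5, 5, -6]; R = [0]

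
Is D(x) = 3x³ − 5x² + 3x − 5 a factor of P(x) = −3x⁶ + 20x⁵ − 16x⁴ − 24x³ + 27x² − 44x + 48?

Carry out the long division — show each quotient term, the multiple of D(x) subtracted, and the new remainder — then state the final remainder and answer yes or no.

Step 1: lead(−3x⁶ + 20x⁵ − 16x⁴ − 24x³ + 27x² − 44x + 48) ÷ lead(D) = −3x⁶ ÷ 3x³ = −x³. Subtract (−x³)·D = −3x⁶ + 5x⁵ − 3x⁴ + 5x³. Remainder: 15x⁵ − 13x⁴ − 29x³ + 27x² − 44x + 48.
Step 2: lead(15x⁵ − 13x⁴ − 29x³ + 27x² − 44x + 48) ÷ lead(D) = 15x⁵ ÷ 3x³ = 5x². Subtract (5x²)·D = 15x⁵ − 25x⁴ + 15x³ − 25x². Remainder: 12x⁴ − 44x³ + 52x² − 44x + 48.
Step 3: lead(12x⁴ − 44x³ + 52x² − 44x + 48) ÷ lead(D) = 12x⁴ ÷ 3x³ = 4x. Subtract (4x)·D = 12x⁴ − 20x³ + 12x² − 20x. Remainder: −24x³ + 40x² − 24x + 48.
Step 4: lead(−24x³ + 40x² − 24x + 48) ÷ lead(D) = −24x³ ÷ 3x³ = −8. Subtract (−8)·D = −24x³ + 40x² − 24x + 40. Remainder: 8.

R(x) = 8, so D(x) is not a factor of P(x). no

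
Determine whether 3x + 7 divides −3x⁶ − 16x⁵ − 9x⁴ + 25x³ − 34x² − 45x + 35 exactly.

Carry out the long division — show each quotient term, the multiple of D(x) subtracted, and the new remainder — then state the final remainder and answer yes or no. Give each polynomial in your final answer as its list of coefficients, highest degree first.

Step 1: lead(−3x⁶ − 16x⁵ − 9x⁴ + 25x³ − 34x² − 45x + 35) ÷ lead(D) = −3x⁶ ÷ 3x = −x⁵. Subtract (−x⁵)·D = −3x⁶ − 7x⁵. Remainder: −9x⁵ − 9x⁴ + 25x³ − 34x² − 45x + 35.
Step 2: lead(−9x⁵ − 9x⁴ + 25x³ − 34x² − 45x + 35) ÷ lead(D) = −9x⁵ ÷ 3x = −3x⁴. Subtract (−3x⁴)·D = −9x⁵ − 21x⁴. Remainder: 12x⁴ + 25x³ − 34x² − 45x + 35.
Step 3: lead(12x⁴ + 25x³ − 34x² − 45x + 35) ÷ lead(D) = 12x⁴ ÷ 3x = 4x³. Subtract (4x³)·D = 12x⁴ + 28x³. Remainder: −3x³ − 34x² − 45x + 35.
Step 4: lead(−3x³ − 34x² − 45x + 35) ÷ lead(D) = −3x³ ÷ 3x = −x². Subtract (−x²)·D = −3x³ − 7x². Remainder: −27x² − 45x + 35.
Step 5: lead(−27x² − 45x + 35) ÷ lead(D) = −27x² ÷ 3x = −9x. Subtract (−9x)·D = −27x² − 63x. Remainder: 18x + 35.
Step 6: lead(18x + 35) ÷ lead(D) = 18x ÷ 3x = 6. Subtract (6)·D = 18x + 42. Remainder: −7.

R = [-7], so D(x) is not a factor of P(x). no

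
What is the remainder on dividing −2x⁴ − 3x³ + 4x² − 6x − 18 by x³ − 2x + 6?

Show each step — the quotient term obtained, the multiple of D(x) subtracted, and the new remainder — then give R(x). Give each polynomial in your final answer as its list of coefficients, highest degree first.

Step 1: lead(−2x⁴ − 3x³ + 4x² − 6x − 18) ÷ lead(D) = −2x⁴ ÷ x³ = −2x. Subtract (−2x)·D = −2x⁴ + 4x² − 12x. Remainder: −3x³ + 6x − 18.
Step 2: lead(−3x³ + 6x − 18) ÷ lead(D) = −3x³ ÷ x³ = −3. Subtract (−3)·D = −3x³ + 6x − 18. Remainder: 0.

R = [0]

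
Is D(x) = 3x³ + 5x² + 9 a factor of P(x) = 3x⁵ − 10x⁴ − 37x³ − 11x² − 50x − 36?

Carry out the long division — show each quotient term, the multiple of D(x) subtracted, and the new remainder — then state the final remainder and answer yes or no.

R(x) = −5x, so D(x) is not a factor of P(x). no

Step 1: lead(3x⁵ − 10x⁴ − 37x³ − 11x² − 50x − 36) ÷ lead(D) = 3x⁵ ÷ 3x³ = x². Subtract (x²)·D = 3x⁵ + 5x⁴ + 9x². Remainder: −15x⁴ − 37x³ − 20x² − 50x − 36.
Step 2: lead(−15x⁴ − 37x³ − 20x² − 50x − 36) ÷ lead(D) = −15x⁴ ÷ 3x³ = −5x. Subtract (−5x)·D = −15x⁴ − 25x³ − 45x. Remainder: −12x³ − 20x² − 5x − 36.
Step 3: lead(−12x³ − 20x² − 5x − 36) ÷ lead(D) = −12x³ ÷ 3x³ = −4. Subtract (−4)·D = −12x³ − 20x² − 36. Remainder: −5x.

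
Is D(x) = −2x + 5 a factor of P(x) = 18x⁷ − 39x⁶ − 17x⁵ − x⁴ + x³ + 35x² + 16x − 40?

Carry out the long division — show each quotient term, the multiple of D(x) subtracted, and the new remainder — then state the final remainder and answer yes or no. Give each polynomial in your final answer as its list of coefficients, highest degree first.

Step 1: lead(18x⁷ − 39x⁶ − 17x⁵ − x⁴ + x³ + 35x² + 16x − 40) ÷ lead(D) = 18x⁷ ÷ −2x = −9x⁶. Subtract (−9x⁶)·D = 18x⁷ − 45x⁶. Remainder: 6x⁶ − 17x⁵ − x⁴ + x³ + 35x² + 16x − 40.
Step 2: lead(6x⁶ − 17x⁵ − x⁴ + x³ + 35x² + 16x − 40) ÷ lead(D) = 6x⁶ ÷ −2x = −3x⁵. Subtract (−3x⁵)·D = 6x⁶ − 15x⁵. Remainder: −2x⁵ − x⁴ + x³ + 35x² + 16x − 40.
Step 3: lead(−2x⁵ − x⁴ + x³ + 35x² + 16x − 40) ÷ lead(D) = −2x⁵ ÷ −2x = x⁴. Subtract (x⁴)·D = −2x⁵ + 5x⁴. Remainder: −6x⁴ + x³ + 35x² + 16x − 40.
Step 4: lead(−6x⁴ + x³ + 35x² + 16x − 40) ÷ lead(D) = −6x⁴ ÷ −2x = 3x³. Subtract (3x³)·D = −6x⁴ + 15x³. Remainder: −14x³ + 35x² + 16x − 40.
Step 5: lead(−14x³ + 35x² + 16x − 40) ÷ lead(D) = −14x³ ÷ −2x = 7x². Subtract (7x²)·D = −14x³ + 35x². Remainder: 16x − 40.
Step 6: lead(16x − 40) ÷ lead(D) = 16x ÷ −2x = −8. Subtract (−8)·D = 16x − 40. Remainder: 0.

R = [0], so D(x) is a factor of P(x). yes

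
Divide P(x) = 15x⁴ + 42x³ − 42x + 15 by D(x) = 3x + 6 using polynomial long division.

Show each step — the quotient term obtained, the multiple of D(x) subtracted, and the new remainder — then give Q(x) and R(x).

Q(x) = 5x³ + 4x² − 8x + 2; R(x) = 3

Step 1: lead(15x⁴ + 42x³ − 42x + 15) ÷ lead(D) = 15x⁴ ÷ 3x = 5x³. Subtract (5x³)·D = 15x⁴ + 30x³. Remainder: 12x³ − 42x + 15.
Step 2: lead(12x³ − 42x + 15) ÷ lead(D) = 12x³ ÷ 3x = 4x². Subtract (4x²)·D = 12x³ + 24x². Remainder: −24x² − 42x + 15.
Step 3: lead(−24x² − 42x + 15) ÷ lead(D) = −24x² ÷ 3x = −8x. Subtract (−8x)·D = −24x² − 48x. Remainder: 6x + 15.
Step 4: lead(6x + 15) ÷ lead(D) = 6x ÷ 3x = 2. Subtract (2)·D = 6x + 12. Remainder: 3.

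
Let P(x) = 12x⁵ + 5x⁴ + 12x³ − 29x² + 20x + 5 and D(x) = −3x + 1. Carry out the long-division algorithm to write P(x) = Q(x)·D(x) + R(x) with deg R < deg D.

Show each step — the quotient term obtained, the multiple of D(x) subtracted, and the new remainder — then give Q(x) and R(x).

Q(x) = −4x⁴ − 3x³ − 5x² + 8x − 4; R(x) = 9

Step 1: lead(12x⁵ + 5x⁴ + 12x³ − 29x² + 20x + 5) ÷ lead(D) = 12x⁵ ÷ −3x = −4x⁴. Subtract (−4x⁴)·D = 12x⁵ − 4x⁴. Remainder: 9x⁴ + 12x³ − 29x² + 20x + 5.
Step 2: lead(9x⁴ + 12x³ − 29x² + 20x + 5) ÷ lead(D) = 9x⁴ ÷ −3x = −3x³. Subtract (−3x³)·D = 9x⁴ − 3x³. Remainder: 15x³ − 29x² + 20x + 5.
Step 3: lead(15x³ − 29x² + 20x + 5) ÷ lead(D) = 15x³ ÷ −3x = −5x². Subtract (−5x²)·D = 15x³ − 5x². Remainder: −24x² + 20x + 5.
Step 4: lead(−24x² + 20x + 5) ÷ lead(D) = −24x² ÷ −3x = 8x. Subtract (8x)·D = −24x² + 8x. Remainder: 12x + 5.
Step 5: lead(12x + 5) ÷ lead(D) = 12x ÷ −3x = −4. Subtract (−4)·D = 12x − 4. Remainder: 9.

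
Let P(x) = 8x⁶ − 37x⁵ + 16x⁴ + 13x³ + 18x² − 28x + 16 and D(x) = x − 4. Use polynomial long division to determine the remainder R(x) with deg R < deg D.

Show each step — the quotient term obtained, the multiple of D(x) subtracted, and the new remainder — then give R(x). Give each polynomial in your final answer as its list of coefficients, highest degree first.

R = [0]

Step 1: lead(8x⁶ − 37x⁵ + 16x⁴ + 13x³ + 18x² − 28x + 16) ÷ lead(D) = 8x⁶ ÷ x = 8x⁵. Subtract (8x⁵)·D = 8x⁶ − 32x⁵. Remainder: −5x⁵ + 16x⁴ + 13x³ + 18x² − 28x + 16.
Step 2: lead(−5x⁵ + 16x⁴ + 13x³ + 18x² − 28x + 16) ÷ lead(D) = −5x⁵ ÷ x = −5x⁴. Subtract (−5x⁴)·D = −5x⁵ + 20x⁴. Remainder: −4x⁴ + 13x³ + 18x² − 28x + 16.
Step 3: lead(−4x⁴ + 13x³ + 18x² − 28x + 16) ÷ lead(D) = −4x⁴ ÷ x = −4x³. Subtract (−4x³)·D = −4x⁴ + 16x³. Remainder: −3x³ + 18x² − 28x + 16.
Step 4: lead(−3x³ + 18x² − 28x + 16) ÷ lead(D) = −3x³ ÷ x = −3x². Subtract (−3x²)·D = −3x³ + 12x². Remainder: 6x² − 28x + 16.
Step 5: lead(6x² − 28x + 16) ÷ lead(D) = 6x² ÷ x = 6x. Subtract (6x)·D = 6x² − 24x. Remainder: −4x + 16.
Step 6: lead(−4x + 16) ÷ lead(D) = −4x ÷ x = −4. Subtract (−4)·D = −4x + 16. Remainder: 0.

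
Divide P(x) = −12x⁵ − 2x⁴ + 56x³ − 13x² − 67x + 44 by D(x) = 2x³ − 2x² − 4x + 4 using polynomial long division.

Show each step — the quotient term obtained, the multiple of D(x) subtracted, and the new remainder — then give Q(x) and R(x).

Step 1: lead(−12x⁵ − 2x⁴ + 56x³ − 13x² − 67x + 44) ÷ lead(D) = −12x⁵ ÷ 2x³ = −6x². Subtract (−6x²)·D = −12x⁵ + 12x⁴ + 24x³ − 24x². Remainder: −14x⁴ + 32x³ + 11x² − 67x + 44.
Step 2: lead(−14x⁴ + 32x³ + 11x² − 67x + 44) ÷ lead(D) = −14x⁴ ÷ 2x³ = −7x. Subtract (−7x)·D = −14x⁴ + 14x³ + 28x² − 28x. Remainder: 18x³ − 17x² − 39x + 44.
Step 3: lead(18x³ − 17x² − 39x + 44) ÷ lead(D) = 18x³ ÷ 2x³ = 9. Subtract (9)·D = 18x³ − 18x² − 36x + 36. Remainder: x² − 3x + 8.

Q(x) = −6x² − 7x + 9; R(x) = x² − 3x + 8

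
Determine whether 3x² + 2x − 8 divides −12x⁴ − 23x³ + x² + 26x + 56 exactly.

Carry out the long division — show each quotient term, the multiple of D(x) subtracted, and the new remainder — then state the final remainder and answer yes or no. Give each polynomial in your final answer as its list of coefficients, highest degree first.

Step 1: lead(−12x⁴ − 23x³ + x² + 26x + 56) ÷ lead(D) = −12x⁴ ÷ 3x² = −4x². Subtract (−4x²)·D = −12x⁴ − 8x³ + 32x². Remainder: −15x³ − 31x² + 26x + 56.
Step 2: lead(−15x³ − 31x² + 26x + 56) ÷ lead(D) = −15x³ ÷ 3x² = −5x. Subtract (−5x)·D = −15x³ − 10x² + 40x. Remainder: −21x² − 14x + 56.
Step 3: lead(−21x² − 14x + 56) ÷ lead(D) = −21x² ÷ 3x² = −7. Subtract (−7)·D = −21x² − 14x + 56. Remainder: 0.

R = [0], so D(x) is a factor of P(x). yes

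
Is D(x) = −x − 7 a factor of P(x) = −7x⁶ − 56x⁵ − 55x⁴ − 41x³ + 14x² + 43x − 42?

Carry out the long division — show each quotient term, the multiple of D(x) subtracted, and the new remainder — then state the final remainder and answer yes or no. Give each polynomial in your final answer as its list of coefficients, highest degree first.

R = [0], so D(x) is a factor of P(x). yes

Step 1: lead(−7x⁶ − 56x⁵ − 55x⁴ − 41x³ + 14x² + 43x − 42) ÷ lead(D) = −7x⁶ ÷ −x = 7x⁵. Subtract (7x⁵)·D = −7x⁶ − 49x⁵. Remainder: −7x⁵ − 55x⁴ − 41x³ + 14x² + 43x − 42.
Step 2: lead(−7x⁵ − 55x⁴ − 41x³ + 14x² + 43x − 42) ÷ lead(D) = −7x⁵ ÷ −x = 7x⁴. Subtract (7x⁴)·D = −7x⁵ − 49x⁴. Remainder: −6x⁴ − 41x³ + 14x² + 43x − 42.
Step 3: lead(−6x⁴ − 41x³ + 14x² + 43x − 42) ÷ lead(D) = −6x⁴ ÷ −x = 6x³. Subtract (6x³)·D = −6x⁴ − 42x³. Remainder: x³ + 14x² + 43x − 42.
Step 4: lead(x³ + 14x² + 43x − 42) ÷ lead(D) = x³ ÷ −x = −x². Subtract (−x²)·D = x³ + 7x². Remainder: 7x² + 43x − 42.
Step 5: lead(7x² + 43x − 42) ÷ lead(D) = 7x² ÷ −x = −7x. Subtract (−7x)·D = 7x² + 49x. Remainder: −6x − 42.
Step 6: lead(−6x − 42) ÷ lead(D) = −6x ÷ −x = 6. Subtract (6)·D = −6x − 42. Remainder: 0.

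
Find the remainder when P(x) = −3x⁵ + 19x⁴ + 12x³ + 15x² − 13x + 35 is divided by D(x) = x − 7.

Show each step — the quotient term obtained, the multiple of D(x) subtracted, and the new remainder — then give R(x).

Step 1: lead(−3x⁵ + 19x⁴ + 12x³ + 15x² − 13x + 35) ÷ lead(D) = −3x⁵ ÷ x = −3x⁴. Subtract (−3x⁴)·D = −3x⁵ + 21x⁴. Remainder: −2x⁴ + 12x³ + 15x² − 13x + 35.
Step 2: lead(−2x⁴ + 12x³ + 15x² − 13x + 35) ÷ lead(D) = −2x⁴ ÷ x = −2x³. Subtract (−2x³)·D = −2x⁴ + 14x³. Remainder: −2x³ + 15x² − 13x + 35.
Step 3: lead(−2x³ + 15x² − 13x + 35) ÷ lead(D) = −2x³ ÷ x = −2x². Subtract (−2x²)·D = −2x³ + 14x². Remainder: x² − 13x + 35.
Step 4: lead(x² − 13x + 35) ÷ lead(D) = x² ÷ x = x. Subtract (x)·D = x² − 7x. Remainder: −6x + 35.
Step 5: lead(−6x + 35) ÷ lead(D) = −6x ÷ x = −6. Subtract (−6)·D = −6x + 42. Remainder: −7.

R(x) = −7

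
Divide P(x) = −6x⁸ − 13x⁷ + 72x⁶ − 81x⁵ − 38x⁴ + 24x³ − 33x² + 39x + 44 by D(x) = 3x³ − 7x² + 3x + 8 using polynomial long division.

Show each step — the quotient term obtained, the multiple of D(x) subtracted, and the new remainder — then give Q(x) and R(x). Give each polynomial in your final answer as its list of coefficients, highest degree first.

Step 1: lead(−6x⁸ − 13x⁷ + 72x⁶ − 81x⁵ − 38x⁴ + 24x³ − 33x² + 39x + 44) ÷ lead(D) = −6x⁸ ÷ 3x³ = −2x⁵. Subtract (−2x⁵)·D = −6x⁸ + 14x⁷ − 6x⁶ − 16x⁵. Remainder: −27x⁷ + 78x⁶ − 65x⁵ − 38x⁴ + 24x³ − 33x² + 39x + 44.
Step 2: lead(−27x⁷ + 78x⁶ − 65x⁵ − 38x⁴ + 24x³ − 33x² + 39x + 44) ÷ lead(D) = −27x⁷ ÷ 3x³ = −9x⁴. Subtract (−9x⁴)·D = −27x⁷ + 63x⁶ − 27x⁵ − 72x⁴. Remainder: 15x⁶ − 38x⁵ + 34x⁴ + 24x³ − 33x² + 39x + 44.
Step 3: lead(15x⁶ − 38x⁵ + 34x⁴ + 24x³ − 33x² + 39x + 44) ÷ lead(D) = 15x⁶ ÷ 3x³ = 5x³. Subtract (5x³)·D = 15x⁶ − 35x⁵ + 15x⁴ + 40x³. Remainder: −3x⁵ + 19x⁴ − 16x³ − 33x² + 39x + 44.
Step 4: lead(−3x⁵ + 19x⁴ − 16x³ − 33x² + 39x + 44) ÷ lead(D) = −3x⁵ ÷ 3x³ = −x². Subtract (−x²)·D = −3x⁵ + 7x⁴ − 3x³ − 8x². Remainder: 12x⁴ − 13x³ − 25x² + 39x + 44.
Step 5: lead(12x⁴ − 13x³ − 25x² + 39x + 44) ÷ lead(D) = 12x⁴ ÷ 3x³ = 4x. Subtract (4x)·D = 12x⁴ − 28x³ + 12x² + 32x. Remainder: 15x³ − 37x² + 7x + 44.
Step 6: lead(15x³ − 37x² + 7x + 44) ÷ lead(D) = 15x³ ÷ 3x³ = 5. Subtract (5)·D = 15x³ − 35x² + 15x + 40. Remainder: −2x² − 8x + 4.

Q = [-2, -9, 5, -1, 4, 5]; R = [-2, -8, 4]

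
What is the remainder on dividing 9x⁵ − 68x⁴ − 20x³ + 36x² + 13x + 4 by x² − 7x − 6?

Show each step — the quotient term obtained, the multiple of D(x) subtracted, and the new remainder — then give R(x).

Step 1: lead(9x⁵ − 68x⁴ − 20x³ + 36x² + 13x + 4) ÷ lead(D) = 9x⁵ ÷ x² = 9x³. Subtract (9x³)·D = 9x⁵ − 63x⁴ − 54x³. Remainder: −5x⁴ + 34x³ + 36x² + 13x + 4.
Step 2: lead(−5x⁴ + 34x³ + 36x² + 13x + 4) ÷ lead(D) = −5x⁴ ÷ x² = −5x². Subtract (−5x²)·D = −5x⁴ + 35x³ + 30x². Remainder: −x³ + 6x² + 13x + 4.
Step 3: lead(−x³ + 6x² + 13x + 4) ÷ lead(D) = −x³ ÷ x² = −x. Subtract (−x)·D = −x³ + 7x² + 6x. Remainder: −x² + 7x + 4.
Step 4: lead(−x² + 7x + 4) ÷ lead(D) = −x² ÷ x² = −1. Subtract (−1)·D = −x² + 7x + 6. Remainder: −2.

R(x) = −2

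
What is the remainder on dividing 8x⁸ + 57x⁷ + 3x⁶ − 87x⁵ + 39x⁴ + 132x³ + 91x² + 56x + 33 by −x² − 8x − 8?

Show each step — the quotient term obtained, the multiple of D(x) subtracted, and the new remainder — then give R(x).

R(x) = 9

Step 1: lead(8x⁸ + 57x⁷ + 3x⁶ − 87x⁵ + 39x⁴ + 132x³ + 91x² + 56x + 33) ÷ lead(D) = 8x⁸ ÷ −x² = −8x⁶. Subtract (−8x⁶)·D = 8x⁸ + 64x⁷ + 64x⁶. Remainder: −7x⁷ − 61x⁶ − 87x⁵ + 39x⁴ + 132x³ + 91x² + 56x + 33.
Step 2: lead(−7x⁷ − 61x⁶ − 87x⁵ + 39x⁴ + 132x³ + 91x² + 56x + 33) ÷ lead(D) = −7x⁷ ÷ −x² = 7x⁵. Subtract (7x⁵)·D = −7x⁷ − 56x⁶ − 56x⁵. Remainder: −5x⁶ − 31x⁵ + 39x⁴ + 132x³ + 91x² + 56x + 33.
Step 3: lead(−5x⁶ − 31x⁵ + 39x⁴ + 132x³ + 91x² + 56x + 33) ÷ lead(D) = −5x⁶ ÷ −x² = 5x⁴. Subtract (5x⁴)·D = −5x⁶ − 40x⁵ − 40x⁴. Remainder: 9x⁵ + 79x⁴ + 132x³ + 91x² + 56x + 33.
Step 4: lead(9x⁵ + 79x⁴ + 132x³ + 91x² + 56x + 33) ÷ lead(D) = 9x⁵ ÷ −x² = −9x³. Subtract (−9x³)·D = 9x⁵ + 72x⁴ + 72x³. Remainder: 7x⁴ + 60x³ + 91x² + 56x + 33.
Step 5: lead(7x⁴ + 60x³ + 91x² + 56x + 33) ÷ lead(D) = 7x⁴ ÷ −x² = −7x². Subtract (−7x²)·D = 7x⁴ + 56x³ + 56x². Remainder: 4x³ + 35x² + 56x + 33.
Step 6: lead(4x³ + 35x² + 56x + 33) ÷ lead(D) = 4x³ ÷ −x² = −4x. Subtract (−4x)·D = 4x³ + 32x² + 32x. Remainder: 3x² + 24x + 33.
Step 7: lead(3x² + 24x + 33) ÷ lead(D) = 3x² ÷ −x² = −3. Subtract (−3)·D = 3x² + 24x + 24. Remainder: 9.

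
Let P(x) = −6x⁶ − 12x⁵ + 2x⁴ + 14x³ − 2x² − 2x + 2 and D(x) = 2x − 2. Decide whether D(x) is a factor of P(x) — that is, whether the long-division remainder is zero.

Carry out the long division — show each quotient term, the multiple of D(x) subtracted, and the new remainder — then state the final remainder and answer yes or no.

R(x) = −4, so D(x) is not a factor of P(x). no

Step 1: lead(−6x⁶ − 12x⁵ + 2x⁴ + 14x³ − 2x² − 2x + 2) ÷ lead(D) = −6x⁶ ÷ 2x = −3x⁵. Subtract (−3x⁵)·D = −6x⁶ + 6x⁵. Remainder: −18x⁵ + 2x⁴ + 14x³ − 2x² − 2x + 2.
Step 2: lead(−18x⁵ + 2x⁴ + 14x³ − 2x² − 2x + 2) ÷ lead(D) = −18x⁵ ÷ 2x = −9x⁴. Subtract (−9x⁴)·D = −18x⁵ + 18x⁴. Remainder: −16x⁴ + 14x³ − 2x² − 2x + 2.
Step 3: lead(−16x⁴ + 14x³ − 2x² − 2x + 2) ÷ lead(D) = −16x⁴ ÷ 2x = −8x³. Subtract (−8x³)·D = −16x⁴ + 16x³. Remainder: −2x³ − 2x² − 2x + 2.
Step 4: lead(−2x³ − 2x² − 2x + 2) ÷ lead(D) = −2x³ ÷ 2x = −x². Subtract (−x²)·D = −2x³ + 2x². Remainder: −4x² − 2x + 2.
Step 5: lead(−4x² − 2x + 2) ÷ lead(D) = −4x² ÷ 2x = −2x. Subtract (−2x)·D = −4x² + 4x. Remainder: −6x + 2.
Step 6: lead(−6x + 2) ÷ lead(D) = −6x ÷ 2x = −3. Subtract (−3)·D = −6x + 6. Remainder: −4.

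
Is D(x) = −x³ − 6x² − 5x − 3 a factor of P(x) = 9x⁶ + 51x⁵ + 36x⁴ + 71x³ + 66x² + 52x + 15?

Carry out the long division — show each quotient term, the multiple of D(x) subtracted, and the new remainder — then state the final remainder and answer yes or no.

R(x) = 0, so D(x) is a factor of P(x). yes

Step 1: lead(9x⁶ + 51x⁵ + 36x⁴ + 71x³ + 66x² + 52x + 15) ÷ lead(D) = 9x⁶ ÷ −x³ = −9x³. Subtract (−9x³)·D = 9x⁶ + 54x⁵ + 45x⁴ + 27x³. Remainder: −3x⁵ − 9x⁴ + 44x³ + 66x² + 52x + 15.
Step 2: lead(−3x⁵ − 9x⁴ + 44x³ + 66x² + 52x + 15) ÷ lead(D) = −3x⁵ ÷ −x³ = 3x². Subtract (3x²)·D = −3x⁵ − 18x⁴ − 15x³ − 9x². Remainder: 9x⁴ + 59x³ + 75x² + 52x + 15.
Step 3: lead(9x⁴ + 59x³ + 75x² + 52x + 15) ÷ lead(D) = 9x⁴ ÷ −x³ = −9x. Subtract (−9x)·D = 9x⁴ + 54x³ + 45x² + 27x. Remainder: 5x³ + 30x² + 25x + 15.
Step 4: lead(5x³ + 30x² + 25x + 15) ÷ lead(D) = 5x³ ÷ −x³ = −5. Subtract (−5)·D = 5x³ + 30x² + 25x + 15. Remainder: 0.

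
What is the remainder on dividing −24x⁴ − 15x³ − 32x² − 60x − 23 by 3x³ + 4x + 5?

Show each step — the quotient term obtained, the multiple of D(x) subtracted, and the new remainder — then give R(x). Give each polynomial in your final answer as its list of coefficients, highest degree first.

R = [2]

Step 1: lead(−24x⁴ − 15x³ − 32x² − 60x − 23) ÷ lead(D) = −24x⁴ ÷ 3x³ = −8x. Subtract (−8x)·D = −24x⁴ − 32x² − 40x. Remainder: −15x³ − 20x − 23.
Step 2: lead(−15x³ − 20x − 23) ÷ lead(D) = −15x³ ÷ 3x³ = −5. Subtract (−5)·D = −15x³ − 20x − 25. Remainder: 2.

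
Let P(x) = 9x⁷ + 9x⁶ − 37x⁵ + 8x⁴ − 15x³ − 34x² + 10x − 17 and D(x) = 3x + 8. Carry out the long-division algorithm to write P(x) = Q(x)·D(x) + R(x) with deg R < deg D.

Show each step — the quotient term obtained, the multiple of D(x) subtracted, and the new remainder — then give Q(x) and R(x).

Q(x) = 3x⁶ − 5x⁵ + x⁴ − 5x² + 2x − 2; R(x) = −1

Step 1: lead(9x⁷ + 9x⁶ − 37x⁵ + 8x⁴ − 15x³ − 34x² + 10x − 17) ÷ lead(D) = 9x⁷ ÷ 3x = 3x⁶. Subtract (3x⁶)·D = 9x⁷ + 24x⁶. Remainder: −15x⁶ − 37x⁵ + 8x⁴ − 15x³ − 34x² + 10x − 17.
Step 2: lead(−15x⁶ − 37x⁵ + 8x⁴ − 15x³ − 34x² + 10x − 17) ÷ lead(D) = −15x⁶ ÷ 3x = −5x⁵. Subtract (−5x⁵)·D = −15x⁶ − 40x⁵. Remainder: 3x⁵ + 8x⁴ − 15x³ − 34x² + 10x − 17.
Step 3: lead(3x⁵ + 8x⁴ − 15x³ − 34x² + 10x − 17) ÷ lead(D) = 3x⁵ ÷ 3x = x⁴. Subtract (x⁴)·D = 3x⁵ + 8x⁴. Remainder: −15x³ − 34x² + 10x − 17.
Step 4: lead(−15x³ − 34x² + 10x − 17) ÷ lead(D) = −15x³ ÷ 3x = −5x². Subtract (−5x²)·D = −15x³ − 40x². Remainder: 6x² + 10x − 17.
Step 5: lead(6x² + 10x − 17) ÷ lead(D) = 6x² ÷ 3x = 2x. Subtract (2x)·D = 6x² + 16x. Remainder: −6x − 17.
Step 6: lead(−6x − 17) ÷ lead(D) = −6x ÷ 3x = −2. Subtract (−2)·D = −6x − 16. Remainder: −1.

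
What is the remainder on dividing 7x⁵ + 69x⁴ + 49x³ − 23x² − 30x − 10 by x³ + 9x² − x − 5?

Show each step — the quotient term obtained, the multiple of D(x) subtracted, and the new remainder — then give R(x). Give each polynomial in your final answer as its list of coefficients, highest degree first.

Step 1: lead(7x⁵ + 69x⁴ + 49x³ − 23x² − 30x − 10) ÷ lead(D) = 7x⁵ ÷ x³ = 7x². Subtract (7x²)·D = 7x⁵ + 63x⁴ − 7x³ − 35x². Remainder: 6x⁴ + 56x³ + 12x² − 30x − 10.
Step 2: lead(6x⁴ + 56x³ + 12x² − 30x − 10) ÷ lead(D) = 6x⁴ ÷ x³ = 6x. Subtract (6x)·D = 6x⁴ + 54x³ − 6x² − 30x. Remainder: 2x³ + 18x² − 10.
Step 3: lead(2x³ + 18x² − 10) ÷ lead(D) = 2x³ ÷ x³ = 2. Subtract (2)·D = 2x³ + 18x² − 2x − 10. Remainder: 2x.

R = [2, 0]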